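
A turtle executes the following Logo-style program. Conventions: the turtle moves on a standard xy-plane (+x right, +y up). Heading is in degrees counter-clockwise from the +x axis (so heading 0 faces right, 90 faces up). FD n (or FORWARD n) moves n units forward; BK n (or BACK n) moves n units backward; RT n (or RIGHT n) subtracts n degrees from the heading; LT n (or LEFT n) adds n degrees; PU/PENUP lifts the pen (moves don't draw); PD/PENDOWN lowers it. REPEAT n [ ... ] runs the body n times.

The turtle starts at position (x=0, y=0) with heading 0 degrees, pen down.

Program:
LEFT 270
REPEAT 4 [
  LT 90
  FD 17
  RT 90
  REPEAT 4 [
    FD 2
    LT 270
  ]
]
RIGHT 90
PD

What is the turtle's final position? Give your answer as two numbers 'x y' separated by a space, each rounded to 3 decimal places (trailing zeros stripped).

Answer: 68 0

Derivation:
Executing turtle program step by step:
Start: pos=(0,0), heading=0, pen down
LT 270: heading 0 -> 270
REPEAT 4 [
  -- iteration 1/4 --
  LT 90: heading 270 -> 0
  FD 17: (0,0) -> (17,0) [heading=0, draw]
  RT 90: heading 0 -> 270
  REPEAT 4 [
    -- iteration 1/4 --
    FD 2: (17,0) -> (17,-2) [heading=270, draw]
    LT 270: heading 270 -> 180
    -- iteration 2/4 --
    FD 2: (17,-2) -> (15,-2) [heading=180, draw]
    LT 270: heading 180 -> 90
    -- iteration 3/4 --
    FD 2: (15,-2) -> (15,0) [heading=90, draw]
    LT 270: heading 90 -> 0
    -- iteration 4/4 --
    FD 2: (15,0) -> (17,0) [heading=0, draw]
    LT 270: heading 0 -> 270
  ]
  -- iteration 2/4 --
  LT 90: heading 270 -> 0
  FD 17: (17,0) -> (34,0) [heading=0, draw]
  RT 90: heading 0 -> 270
  REPEAT 4 [
    -- iteration 1/4 --
    FD 2: (34,0) -> (34,-2) [heading=270, draw]
    LT 270: heading 270 -> 180
    -- iteration 2/4 --
    FD 2: (34,-2) -> (32,-2) [heading=180, draw]
    LT 270: heading 180 -> 90
    -- iteration 3/4 --
    FD 2: (32,-2) -> (32,0) [heading=90, draw]
    LT 270: heading 90 -> 0
    -- iteration 4/4 --
    FD 2: (32,0) -> (34,0) [heading=0, draw]
    LT 270: heading 0 -> 270
  ]
  -- iteration 3/4 --
  LT 90: heading 270 -> 0
  FD 17: (34,0) -> (51,0) [heading=0, draw]
  RT 90: heading 0 -> 270
  REPEAT 4 [
    -- iteration 1/4 --
    FD 2: (51,0) -> (51,-2) [heading=270, draw]
    LT 270: heading 270 -> 180
    -- iteration 2/4 --
    FD 2: (51,-2) -> (49,-2) [heading=180, draw]
    LT 270: heading 180 -> 90
    -- iteration 3/4 --
    FD 2: (49,-2) -> (49,0) [heading=90, draw]
    LT 270: heading 90 -> 0
    -- iteration 4/4 --
    FD 2: (49,0) -> (51,0) [heading=0, draw]
    LT 270: heading 0 -> 270
  ]
  -- iteration 4/4 --
  LT 90: heading 270 -> 0
  FD 17: (51,0) -> (68,0) [heading=0, draw]
  RT 90: heading 0 -> 270
  REPEAT 4 [
    -- iteration 1/4 --
    FD 2: (68,0) -> (68,-2) [heading=270, draw]
    LT 270: heading 270 -> 180
    -- iteration 2/4 --
    FD 2: (68,-2) -> (66,-2) [heading=180, draw]
    LT 270: heading 180 -> 90
    -- iteration 3/4 --
    FD 2: (66,-2) -> (66,0) [heading=90, draw]
    LT 270: heading 90 -> 0
    -- iteration 4/4 --
    FD 2: (66,0) -> (68,0) [heading=0, draw]
    LT 270: heading 0 -> 270
  ]
]
RT 90: heading 270 -> 180
PD: pen down
Final: pos=(68,0), heading=180, 20 segment(s) drawn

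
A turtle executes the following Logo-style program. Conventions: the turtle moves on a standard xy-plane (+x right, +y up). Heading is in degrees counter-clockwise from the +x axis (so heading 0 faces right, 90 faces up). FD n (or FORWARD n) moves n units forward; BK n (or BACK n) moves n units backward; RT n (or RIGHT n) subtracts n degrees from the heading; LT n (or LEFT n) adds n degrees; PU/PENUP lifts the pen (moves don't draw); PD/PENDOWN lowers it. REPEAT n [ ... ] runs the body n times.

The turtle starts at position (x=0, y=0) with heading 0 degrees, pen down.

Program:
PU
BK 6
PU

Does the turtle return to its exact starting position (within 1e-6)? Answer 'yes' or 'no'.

Answer: no

Derivation:
Executing turtle program step by step:
Start: pos=(0,0), heading=0, pen down
PU: pen up
BK 6: (0,0) -> (-6,0) [heading=0, move]
PU: pen up
Final: pos=(-6,0), heading=0, 0 segment(s) drawn

Start position: (0, 0)
Final position: (-6, 0)
Distance = 6; >= 1e-6 -> NOT closed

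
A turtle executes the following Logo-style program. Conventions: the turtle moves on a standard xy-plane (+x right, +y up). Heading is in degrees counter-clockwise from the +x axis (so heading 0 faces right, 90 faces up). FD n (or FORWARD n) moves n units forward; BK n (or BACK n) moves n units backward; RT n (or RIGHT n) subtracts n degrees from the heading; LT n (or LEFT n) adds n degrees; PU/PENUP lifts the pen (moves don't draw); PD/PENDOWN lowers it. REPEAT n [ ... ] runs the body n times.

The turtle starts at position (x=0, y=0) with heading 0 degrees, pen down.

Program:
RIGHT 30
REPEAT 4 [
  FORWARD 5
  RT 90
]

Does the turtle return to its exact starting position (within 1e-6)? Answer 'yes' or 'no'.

Executing turtle program step by step:
Start: pos=(0,0), heading=0, pen down
RT 30: heading 0 -> 330
REPEAT 4 [
  -- iteration 1/4 --
  FD 5: (0,0) -> (4.33,-2.5) [heading=330, draw]
  RT 90: heading 330 -> 240
  -- iteration 2/4 --
  FD 5: (4.33,-2.5) -> (1.83,-6.83) [heading=240, draw]
  RT 90: heading 240 -> 150
  -- iteration 3/4 --
  FD 5: (1.83,-6.83) -> (-2.5,-4.33) [heading=150, draw]
  RT 90: heading 150 -> 60
  -- iteration 4/4 --
  FD 5: (-2.5,-4.33) -> (0,0) [heading=60, draw]
  RT 90: heading 60 -> 330
]
Final: pos=(0,0), heading=330, 4 segment(s) drawn

Start position: (0, 0)
Final position: (0, 0)
Distance = 0; < 1e-6 -> CLOSED

Answer: yes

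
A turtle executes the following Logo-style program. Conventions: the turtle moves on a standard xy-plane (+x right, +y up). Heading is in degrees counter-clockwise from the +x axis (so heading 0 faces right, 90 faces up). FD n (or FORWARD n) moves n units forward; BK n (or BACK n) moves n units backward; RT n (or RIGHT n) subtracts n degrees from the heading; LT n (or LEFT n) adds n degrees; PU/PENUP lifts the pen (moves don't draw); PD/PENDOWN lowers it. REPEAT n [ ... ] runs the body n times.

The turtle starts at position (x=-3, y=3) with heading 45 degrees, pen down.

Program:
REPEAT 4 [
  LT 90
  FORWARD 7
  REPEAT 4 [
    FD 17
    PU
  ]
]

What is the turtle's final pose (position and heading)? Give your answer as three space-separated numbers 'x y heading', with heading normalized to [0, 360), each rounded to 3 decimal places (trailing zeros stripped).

Answer: -3 3 45

Derivation:
Executing turtle program step by step:
Start: pos=(-3,3), heading=45, pen down
REPEAT 4 [
  -- iteration 1/4 --
  LT 90: heading 45 -> 135
  FD 7: (-3,3) -> (-7.95,7.95) [heading=135, draw]
  REPEAT 4 [
    -- iteration 1/4 --
    FD 17: (-7.95,7.95) -> (-19.971,19.971) [heading=135, draw]
    PU: pen up
    -- iteration 2/4 --
    FD 17: (-19.971,19.971) -> (-31.991,31.991) [heading=135, move]
    PU: pen up
    -- iteration 3/4 --
    FD 17: (-31.991,31.991) -> (-44.012,44.012) [heading=135, move]
    PU: pen up
    -- iteration 4/4 --
    FD 17: (-44.012,44.012) -> (-56.033,56.033) [heading=135, move]
    PU: pen up
  ]
  -- iteration 2/4 --
  LT 90: heading 135 -> 225
  FD 7: (-56.033,56.033) -> (-60.983,51.083) [heading=225, move]
  REPEAT 4 [
    -- iteration 1/4 --
    FD 17: (-60.983,51.083) -> (-73.004,39.062) [heading=225, move]
    PU: pen up
    -- iteration 2/4 --
    FD 17: (-73.004,39.062) -> (-85.024,27.042) [heading=225, move]
    PU: pen up
    -- iteration 3/4 --
    FD 17: (-85.024,27.042) -> (-97.045,15.021) [heading=225, move]
    PU: pen up
    -- iteration 4/4 --
    FD 17: (-97.045,15.021) -> (-109.066,3) [heading=225, move]
    PU: pen up
  ]
  -- iteration 3/4 --
  LT 90: heading 225 -> 315
  FD 7: (-109.066,3) -> (-104.116,-1.95) [heading=315, move]
  REPEAT 4 [
    -- iteration 1/4 --
    FD 17: (-104.116,-1.95) -> (-92.095,-13.971) [heading=315, move]
    PU: pen up
    -- iteration 2/4 --
    FD 17: (-92.095,-13.971) -> (-80.075,-25.991) [heading=315, move]
    PU: pen up
    -- iteration 3/4 --
    FD 17: (-80.075,-25.991) -> (-68.054,-38.012) [heading=315, move]
    PU: pen up
    -- iteration 4/4 --
    FD 17: (-68.054,-38.012) -> (-56.033,-50.033) [heading=315, move]
    PU: pen up
  ]
  -- iteration 4/4 --
  LT 90: heading 315 -> 45
  FD 7: (-56.033,-50.033) -> (-51.083,-45.083) [heading=45, move]
  REPEAT 4 [
    -- iteration 1/4 --
    FD 17: (-51.083,-45.083) -> (-39.062,-33.062) [heading=45, move]
    PU: pen up
    -- iteration 2/4 --
    FD 17: (-39.062,-33.062) -> (-27.042,-21.042) [heading=45, move]
    PU: pen up
    -- iteration 3/4 --
    FD 17: (-27.042,-21.042) -> (-15.021,-9.021) [heading=45, move]
    PU: pen up
    -- iteration 4/4 --
    FD 17: (-15.021,-9.021) -> (-3,3) [heading=45, move]
    PU: pen up
  ]
]
Final: pos=(-3,3), heading=45, 2 segment(s) drawn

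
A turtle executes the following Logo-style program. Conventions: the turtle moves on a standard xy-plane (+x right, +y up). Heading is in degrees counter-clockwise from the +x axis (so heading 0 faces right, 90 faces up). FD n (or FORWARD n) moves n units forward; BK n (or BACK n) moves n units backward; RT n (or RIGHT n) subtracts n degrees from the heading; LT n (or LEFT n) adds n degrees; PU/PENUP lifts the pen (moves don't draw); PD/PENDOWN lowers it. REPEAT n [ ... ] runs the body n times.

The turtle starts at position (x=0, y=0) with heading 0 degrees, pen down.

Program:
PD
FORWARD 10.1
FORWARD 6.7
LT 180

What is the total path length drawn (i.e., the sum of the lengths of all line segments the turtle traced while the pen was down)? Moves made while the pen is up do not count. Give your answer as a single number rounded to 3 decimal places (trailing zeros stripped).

Executing turtle program step by step:
Start: pos=(0,0), heading=0, pen down
PD: pen down
FD 10.1: (0,0) -> (10.1,0) [heading=0, draw]
FD 6.7: (10.1,0) -> (16.8,0) [heading=0, draw]
LT 180: heading 0 -> 180
Final: pos=(16.8,0), heading=180, 2 segment(s) drawn

Segment lengths:
  seg 1: (0,0) -> (10.1,0), length = 10.1
  seg 2: (10.1,0) -> (16.8,0), length = 6.7
Total = 16.8

Answer: 16.8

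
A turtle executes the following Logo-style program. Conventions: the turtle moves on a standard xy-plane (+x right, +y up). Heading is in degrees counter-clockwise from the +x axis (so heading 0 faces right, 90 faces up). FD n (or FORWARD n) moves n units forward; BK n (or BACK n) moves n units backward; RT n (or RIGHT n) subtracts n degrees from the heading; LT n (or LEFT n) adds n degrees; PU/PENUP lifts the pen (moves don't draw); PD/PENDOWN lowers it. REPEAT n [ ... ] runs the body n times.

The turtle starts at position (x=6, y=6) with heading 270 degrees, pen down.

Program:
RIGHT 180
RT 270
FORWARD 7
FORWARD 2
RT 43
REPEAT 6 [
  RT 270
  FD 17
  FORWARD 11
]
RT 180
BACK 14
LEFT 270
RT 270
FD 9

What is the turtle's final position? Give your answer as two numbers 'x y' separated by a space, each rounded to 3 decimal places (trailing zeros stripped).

Executing turtle program step by step:
Start: pos=(6,6), heading=270, pen down
RT 180: heading 270 -> 90
RT 270: heading 90 -> 180
FD 7: (6,6) -> (-1,6) [heading=180, draw]
FD 2: (-1,6) -> (-3,6) [heading=180, draw]
RT 43: heading 180 -> 137
REPEAT 6 [
  -- iteration 1/6 --
  RT 270: heading 137 -> 227
  FD 17: (-3,6) -> (-14.594,-6.433) [heading=227, draw]
  FD 11: (-14.594,-6.433) -> (-22.096,-14.478) [heading=227, draw]
  -- iteration 2/6 --
  RT 270: heading 227 -> 317
  FD 17: (-22.096,-14.478) -> (-9.663,-26.072) [heading=317, draw]
  FD 11: (-9.663,-26.072) -> (-1.618,-33.574) [heading=317, draw]
  -- iteration 3/6 --
  RT 270: heading 317 -> 47
  FD 17: (-1.618,-33.574) -> (9.976,-21.141) [heading=47, draw]
  FD 11: (9.976,-21.141) -> (17.478,-13.096) [heading=47, draw]
  -- iteration 4/6 --
  RT 270: heading 47 -> 137
  FD 17: (17.478,-13.096) -> (5.045,-1.502) [heading=137, draw]
  FD 11: (5.045,-1.502) -> (-3,6) [heading=137, draw]
  -- iteration 5/6 --
  RT 270: heading 137 -> 227
  FD 17: (-3,6) -> (-14.594,-6.433) [heading=227, draw]
  FD 11: (-14.594,-6.433) -> (-22.096,-14.478) [heading=227, draw]
  -- iteration 6/6 --
  RT 270: heading 227 -> 317
  FD 17: (-22.096,-14.478) -> (-9.663,-26.072) [heading=317, draw]
  FD 11: (-9.663,-26.072) -> (-1.618,-33.574) [heading=317, draw]
]
RT 180: heading 317 -> 137
BK 14: (-1.618,-33.574) -> (8.621,-43.122) [heading=137, draw]
LT 270: heading 137 -> 47
RT 270: heading 47 -> 137
FD 9: (8.621,-43.122) -> (2.039,-36.984) [heading=137, draw]
Final: pos=(2.039,-36.984), heading=137, 16 segment(s) drawn

Answer: 2.039 -36.984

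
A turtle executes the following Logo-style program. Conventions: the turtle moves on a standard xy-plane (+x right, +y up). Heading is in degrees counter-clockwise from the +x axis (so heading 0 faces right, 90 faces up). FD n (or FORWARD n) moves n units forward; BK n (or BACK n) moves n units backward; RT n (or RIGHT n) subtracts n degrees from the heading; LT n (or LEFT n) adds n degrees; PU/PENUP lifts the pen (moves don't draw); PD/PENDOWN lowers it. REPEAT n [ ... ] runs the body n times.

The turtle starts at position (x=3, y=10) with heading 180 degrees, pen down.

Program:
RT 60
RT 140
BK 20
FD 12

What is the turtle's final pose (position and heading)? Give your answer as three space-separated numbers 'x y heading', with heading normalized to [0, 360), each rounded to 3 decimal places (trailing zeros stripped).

Executing turtle program step by step:
Start: pos=(3,10), heading=180, pen down
RT 60: heading 180 -> 120
RT 140: heading 120 -> 340
BK 20: (3,10) -> (-15.794,16.84) [heading=340, draw]
FD 12: (-15.794,16.84) -> (-4.518,12.736) [heading=340, draw]
Final: pos=(-4.518,12.736), heading=340, 2 segment(s) drawn

Answer: -4.518 12.736 340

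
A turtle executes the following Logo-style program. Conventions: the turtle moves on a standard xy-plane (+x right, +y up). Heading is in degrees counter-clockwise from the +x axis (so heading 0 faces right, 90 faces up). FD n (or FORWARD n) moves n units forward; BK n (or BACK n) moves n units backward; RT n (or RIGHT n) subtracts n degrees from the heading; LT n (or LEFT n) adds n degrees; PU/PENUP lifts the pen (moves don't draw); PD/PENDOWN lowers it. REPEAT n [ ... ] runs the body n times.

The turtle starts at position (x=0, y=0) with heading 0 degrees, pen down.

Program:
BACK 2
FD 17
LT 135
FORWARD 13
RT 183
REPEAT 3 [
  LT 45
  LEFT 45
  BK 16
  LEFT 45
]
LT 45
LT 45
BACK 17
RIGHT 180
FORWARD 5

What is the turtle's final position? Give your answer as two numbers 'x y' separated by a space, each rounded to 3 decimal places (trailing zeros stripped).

Answer: -1.962 -12.431

Derivation:
Executing turtle program step by step:
Start: pos=(0,0), heading=0, pen down
BK 2: (0,0) -> (-2,0) [heading=0, draw]
FD 17: (-2,0) -> (15,0) [heading=0, draw]
LT 135: heading 0 -> 135
FD 13: (15,0) -> (5.808,9.192) [heading=135, draw]
RT 183: heading 135 -> 312
REPEAT 3 [
  -- iteration 1/3 --
  LT 45: heading 312 -> 357
  LT 45: heading 357 -> 42
  BK 16: (5.808,9.192) -> (-6.083,-1.514) [heading=42, draw]
  LT 45: heading 42 -> 87
  -- iteration 2/3 --
  LT 45: heading 87 -> 132
  LT 45: heading 132 -> 177
  BK 16: (-6.083,-1.514) -> (9.895,-2.351) [heading=177, draw]
  LT 45: heading 177 -> 222
  -- iteration 3/3 --
  LT 45: heading 222 -> 267
  LT 45: heading 267 -> 312
  BK 16: (9.895,-2.351) -> (-0.811,9.539) [heading=312, draw]
  LT 45: heading 312 -> 357
]
LT 45: heading 357 -> 42
LT 45: heading 42 -> 87
BK 17: (-0.811,9.539) -> (-1.7,-7.437) [heading=87, draw]
RT 180: heading 87 -> 267
FD 5: (-1.7,-7.437) -> (-1.962,-12.431) [heading=267, draw]
Final: pos=(-1.962,-12.431), heading=267, 8 segment(s) drawn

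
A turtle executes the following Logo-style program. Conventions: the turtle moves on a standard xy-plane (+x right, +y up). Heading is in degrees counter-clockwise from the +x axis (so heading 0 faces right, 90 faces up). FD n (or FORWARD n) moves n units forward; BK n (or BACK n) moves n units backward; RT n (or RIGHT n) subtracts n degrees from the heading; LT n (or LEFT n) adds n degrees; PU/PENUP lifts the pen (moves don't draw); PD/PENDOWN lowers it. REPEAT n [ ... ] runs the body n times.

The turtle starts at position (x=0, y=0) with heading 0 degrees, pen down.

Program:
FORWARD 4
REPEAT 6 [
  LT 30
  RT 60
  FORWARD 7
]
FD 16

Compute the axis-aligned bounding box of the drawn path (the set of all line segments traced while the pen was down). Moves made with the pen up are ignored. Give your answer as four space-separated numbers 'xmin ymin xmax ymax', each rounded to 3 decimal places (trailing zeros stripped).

Executing turtle program step by step:
Start: pos=(0,0), heading=0, pen down
FD 4: (0,0) -> (4,0) [heading=0, draw]
REPEAT 6 [
  -- iteration 1/6 --
  LT 30: heading 0 -> 30
  RT 60: heading 30 -> 330
  FD 7: (4,0) -> (10.062,-3.5) [heading=330, draw]
  -- iteration 2/6 --
  LT 30: heading 330 -> 0
  RT 60: heading 0 -> 300
  FD 7: (10.062,-3.5) -> (13.562,-9.562) [heading=300, draw]
  -- iteration 3/6 --
  LT 30: heading 300 -> 330
  RT 60: heading 330 -> 270
  FD 7: (13.562,-9.562) -> (13.562,-16.562) [heading=270, draw]
  -- iteration 4/6 --
  LT 30: heading 270 -> 300
  RT 60: heading 300 -> 240
  FD 7: (13.562,-16.562) -> (10.062,-22.624) [heading=240, draw]
  -- iteration 5/6 --
  LT 30: heading 240 -> 270
  RT 60: heading 270 -> 210
  FD 7: (10.062,-22.624) -> (4,-26.124) [heading=210, draw]
  -- iteration 6/6 --
  LT 30: heading 210 -> 240
  RT 60: heading 240 -> 180
  FD 7: (4,-26.124) -> (-3,-26.124) [heading=180, draw]
]
FD 16: (-3,-26.124) -> (-19,-26.124) [heading=180, draw]
Final: pos=(-19,-26.124), heading=180, 8 segment(s) drawn

Segment endpoints: x in {-19, -3, 0, 4, 4, 10.062, 10.062, 13.562}, y in {-26.124, -26.124, -22.624, -16.562, -9.562, -3.5, 0}
xmin=-19, ymin=-26.124, xmax=13.562, ymax=0

Answer: -19 -26.124 13.562 0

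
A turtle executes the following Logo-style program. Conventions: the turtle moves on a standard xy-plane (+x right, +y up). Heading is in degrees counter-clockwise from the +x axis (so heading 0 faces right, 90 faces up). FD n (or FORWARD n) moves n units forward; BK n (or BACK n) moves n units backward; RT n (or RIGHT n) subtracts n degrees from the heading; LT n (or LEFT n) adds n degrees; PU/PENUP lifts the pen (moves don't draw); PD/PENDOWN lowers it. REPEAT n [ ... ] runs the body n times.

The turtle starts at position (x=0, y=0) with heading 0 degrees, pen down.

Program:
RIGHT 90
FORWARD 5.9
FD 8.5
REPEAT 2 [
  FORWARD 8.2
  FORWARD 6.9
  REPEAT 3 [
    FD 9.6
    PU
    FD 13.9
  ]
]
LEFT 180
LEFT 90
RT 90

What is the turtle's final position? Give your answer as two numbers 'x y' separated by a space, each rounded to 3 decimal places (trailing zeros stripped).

Executing turtle program step by step:
Start: pos=(0,0), heading=0, pen down
RT 90: heading 0 -> 270
FD 5.9: (0,0) -> (0,-5.9) [heading=270, draw]
FD 8.5: (0,-5.9) -> (0,-14.4) [heading=270, draw]
REPEAT 2 [
  -- iteration 1/2 --
  FD 8.2: (0,-14.4) -> (0,-22.6) [heading=270, draw]
  FD 6.9: (0,-22.6) -> (0,-29.5) [heading=270, draw]
  REPEAT 3 [
    -- iteration 1/3 --
    FD 9.6: (0,-29.5) -> (0,-39.1) [heading=270, draw]
    PU: pen up
    FD 13.9: (0,-39.1) -> (0,-53) [heading=270, move]
    -- iteration 2/3 --
    FD 9.6: (0,-53) -> (0,-62.6) [heading=270, move]
    PU: pen up
    FD 13.9: (0,-62.6) -> (0,-76.5) [heading=270, move]
    -- iteration 3/3 --
    FD 9.6: (0,-76.5) -> (0,-86.1) [heading=270, move]
    PU: pen up
    FD 13.9: (0,-86.1) -> (0,-100) [heading=270, move]
  ]
  -- iteration 2/2 --
  FD 8.2: (0,-100) -> (0,-108.2) [heading=270, move]
  FD 6.9: (0,-108.2) -> (0,-115.1) [heading=270, move]
  REPEAT 3 [
    -- iteration 1/3 --
    FD 9.6: (0,-115.1) -> (0,-124.7) [heading=270, move]
    PU: pen up
    FD 13.9: (0,-124.7) -> (0,-138.6) [heading=270, move]
    -- iteration 2/3 --
    FD 9.6: (0,-138.6) -> (0,-148.2) [heading=270, move]
    PU: pen up
    FD 13.9: (0,-148.2) -> (0,-162.1) [heading=270, move]
    -- iteration 3/3 --
    FD 9.6: (0,-162.1) -> (0,-171.7) [heading=270, move]
    PU: pen up
    FD 13.9: (0,-171.7) -> (0,-185.6) [heading=270, move]
  ]
]
LT 180: heading 270 -> 90
LT 90: heading 90 -> 180
RT 90: heading 180 -> 90
Final: pos=(0,-185.6), heading=90, 5 segment(s) drawn

Answer: 0 -185.6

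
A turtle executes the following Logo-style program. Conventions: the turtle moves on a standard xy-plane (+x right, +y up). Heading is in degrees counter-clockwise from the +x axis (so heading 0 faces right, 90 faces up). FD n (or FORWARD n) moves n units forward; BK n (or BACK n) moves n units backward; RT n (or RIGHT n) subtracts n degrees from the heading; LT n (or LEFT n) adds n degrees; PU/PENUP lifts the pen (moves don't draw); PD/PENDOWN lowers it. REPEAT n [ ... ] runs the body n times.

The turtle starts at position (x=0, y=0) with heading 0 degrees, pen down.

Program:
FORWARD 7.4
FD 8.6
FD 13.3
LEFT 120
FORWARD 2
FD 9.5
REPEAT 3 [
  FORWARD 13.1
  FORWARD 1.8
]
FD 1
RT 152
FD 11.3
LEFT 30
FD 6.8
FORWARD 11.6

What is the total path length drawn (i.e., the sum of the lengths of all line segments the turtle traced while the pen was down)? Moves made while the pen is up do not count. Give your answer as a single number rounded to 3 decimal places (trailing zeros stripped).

Answer: 116.2

Derivation:
Executing turtle program step by step:
Start: pos=(0,0), heading=0, pen down
FD 7.4: (0,0) -> (7.4,0) [heading=0, draw]
FD 8.6: (7.4,0) -> (16,0) [heading=0, draw]
FD 13.3: (16,0) -> (29.3,0) [heading=0, draw]
LT 120: heading 0 -> 120
FD 2: (29.3,0) -> (28.3,1.732) [heading=120, draw]
FD 9.5: (28.3,1.732) -> (23.55,9.959) [heading=120, draw]
REPEAT 3 [
  -- iteration 1/3 --
  FD 13.1: (23.55,9.959) -> (17,21.304) [heading=120, draw]
  FD 1.8: (17,21.304) -> (16.1,22.863) [heading=120, draw]
  -- iteration 2/3 --
  FD 13.1: (16.1,22.863) -> (9.55,34.208) [heading=120, draw]
  FD 1.8: (9.55,34.208) -> (8.65,35.767) [heading=120, draw]
  -- iteration 3/3 --
  FD 13.1: (8.65,35.767) -> (2.1,47.112) [heading=120, draw]
  FD 1.8: (2.1,47.112) -> (1.2,48.671) [heading=120, draw]
]
FD 1: (1.2,48.671) -> (0.7,49.537) [heading=120, draw]
RT 152: heading 120 -> 328
FD 11.3: (0.7,49.537) -> (10.283,43.549) [heading=328, draw]
LT 30: heading 328 -> 358
FD 6.8: (10.283,43.549) -> (17.079,43.311) [heading=358, draw]
FD 11.6: (17.079,43.311) -> (28.672,42.906) [heading=358, draw]
Final: pos=(28.672,42.906), heading=358, 15 segment(s) drawn

Segment lengths:
  seg 1: (0,0) -> (7.4,0), length = 7.4
  seg 2: (7.4,0) -> (16,0), length = 8.6
  seg 3: (16,0) -> (29.3,0), length = 13.3
  seg 4: (29.3,0) -> (28.3,1.732), length = 2
  seg 5: (28.3,1.732) -> (23.55,9.959), length = 9.5
  seg 6: (23.55,9.959) -> (17,21.304), length = 13.1
  seg 7: (17,21.304) -> (16.1,22.863), length = 1.8
  seg 8: (16.1,22.863) -> (9.55,34.208), length = 13.1
  seg 9: (9.55,34.208) -> (8.65,35.767), length = 1.8
  seg 10: (8.65,35.767) -> (2.1,47.112), length = 13.1
  seg 11: (2.1,47.112) -> (1.2,48.671), length = 1.8
  seg 12: (1.2,48.671) -> (0.7,49.537), length = 1
  seg 13: (0.7,49.537) -> (10.283,43.549), length = 11.3
  seg 14: (10.283,43.549) -> (17.079,43.311), length = 6.8
  seg 15: (17.079,43.311) -> (28.672,42.906), length = 11.6
Total = 116.2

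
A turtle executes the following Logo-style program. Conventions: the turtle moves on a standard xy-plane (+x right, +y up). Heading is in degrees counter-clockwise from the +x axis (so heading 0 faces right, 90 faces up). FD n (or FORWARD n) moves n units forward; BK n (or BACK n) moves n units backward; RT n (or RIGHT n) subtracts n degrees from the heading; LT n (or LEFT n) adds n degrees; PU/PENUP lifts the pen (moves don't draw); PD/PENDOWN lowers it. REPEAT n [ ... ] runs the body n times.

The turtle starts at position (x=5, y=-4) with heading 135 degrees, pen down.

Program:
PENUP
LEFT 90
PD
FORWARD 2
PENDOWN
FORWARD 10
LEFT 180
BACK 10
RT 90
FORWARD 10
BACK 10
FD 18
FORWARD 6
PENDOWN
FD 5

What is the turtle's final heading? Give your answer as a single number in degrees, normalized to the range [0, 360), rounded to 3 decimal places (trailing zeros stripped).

Executing turtle program step by step:
Start: pos=(5,-4), heading=135, pen down
PU: pen up
LT 90: heading 135 -> 225
PD: pen down
FD 2: (5,-4) -> (3.586,-5.414) [heading=225, draw]
PD: pen down
FD 10: (3.586,-5.414) -> (-3.485,-12.485) [heading=225, draw]
LT 180: heading 225 -> 45
BK 10: (-3.485,-12.485) -> (-10.556,-19.556) [heading=45, draw]
RT 90: heading 45 -> 315
FD 10: (-10.556,-19.556) -> (-3.485,-26.627) [heading=315, draw]
BK 10: (-3.485,-26.627) -> (-10.556,-19.556) [heading=315, draw]
FD 18: (-10.556,-19.556) -> (2.172,-32.284) [heading=315, draw]
FD 6: (2.172,-32.284) -> (6.414,-36.527) [heading=315, draw]
PD: pen down
FD 5: (6.414,-36.527) -> (9.95,-40.062) [heading=315, draw]
Final: pos=(9.95,-40.062), heading=315, 8 segment(s) drawn

Answer: 315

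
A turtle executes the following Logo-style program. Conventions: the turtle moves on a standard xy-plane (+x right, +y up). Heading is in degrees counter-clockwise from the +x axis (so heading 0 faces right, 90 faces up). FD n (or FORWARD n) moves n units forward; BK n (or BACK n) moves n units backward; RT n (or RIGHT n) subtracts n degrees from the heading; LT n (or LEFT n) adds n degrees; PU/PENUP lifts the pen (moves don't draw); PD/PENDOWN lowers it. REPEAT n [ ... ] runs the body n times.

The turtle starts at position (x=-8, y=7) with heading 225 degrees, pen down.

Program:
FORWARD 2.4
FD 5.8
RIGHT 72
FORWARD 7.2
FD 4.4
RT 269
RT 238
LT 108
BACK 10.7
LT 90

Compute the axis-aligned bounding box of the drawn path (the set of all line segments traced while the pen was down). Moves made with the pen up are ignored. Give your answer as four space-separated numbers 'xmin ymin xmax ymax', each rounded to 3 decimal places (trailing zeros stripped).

Answer: -24.134 -3.307 -8 7

Derivation:
Executing turtle program step by step:
Start: pos=(-8,7), heading=225, pen down
FD 2.4: (-8,7) -> (-9.697,5.303) [heading=225, draw]
FD 5.8: (-9.697,5.303) -> (-13.798,1.202) [heading=225, draw]
RT 72: heading 225 -> 153
FD 7.2: (-13.798,1.202) -> (-20.214,4.47) [heading=153, draw]
FD 4.4: (-20.214,4.47) -> (-24.134,6.468) [heading=153, draw]
RT 269: heading 153 -> 244
RT 238: heading 244 -> 6
LT 108: heading 6 -> 114
BK 10.7: (-24.134,6.468) -> (-19.782,-3.307) [heading=114, draw]
LT 90: heading 114 -> 204
Final: pos=(-19.782,-3.307), heading=204, 5 segment(s) drawn

Segment endpoints: x in {-24.134, -20.214, -19.782, -13.798, -9.697, -8}, y in {-3.307, 1.202, 4.47, 5.303, 6.468, 7}
xmin=-24.134, ymin=-3.307, xmax=-8, ymax=7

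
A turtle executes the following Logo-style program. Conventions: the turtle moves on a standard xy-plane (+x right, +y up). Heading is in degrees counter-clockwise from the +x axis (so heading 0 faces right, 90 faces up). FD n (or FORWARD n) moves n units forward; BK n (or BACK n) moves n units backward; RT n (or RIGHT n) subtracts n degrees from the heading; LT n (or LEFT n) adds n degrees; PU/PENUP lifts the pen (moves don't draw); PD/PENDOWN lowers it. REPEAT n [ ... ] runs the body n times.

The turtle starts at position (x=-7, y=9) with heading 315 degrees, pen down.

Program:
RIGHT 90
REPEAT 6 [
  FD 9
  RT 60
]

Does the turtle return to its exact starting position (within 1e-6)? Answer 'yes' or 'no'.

Executing turtle program step by step:
Start: pos=(-7,9), heading=315, pen down
RT 90: heading 315 -> 225
REPEAT 6 [
  -- iteration 1/6 --
  FD 9: (-7,9) -> (-13.364,2.636) [heading=225, draw]
  RT 60: heading 225 -> 165
  -- iteration 2/6 --
  FD 9: (-13.364,2.636) -> (-22.057,4.965) [heading=165, draw]
  RT 60: heading 165 -> 105
  -- iteration 3/6 --
  FD 9: (-22.057,4.965) -> (-24.387,13.659) [heading=105, draw]
  RT 60: heading 105 -> 45
  -- iteration 4/6 --
  FD 9: (-24.387,13.659) -> (-18.023,20.023) [heading=45, draw]
  RT 60: heading 45 -> 345
  -- iteration 5/6 --
  FD 9: (-18.023,20.023) -> (-9.329,17.693) [heading=345, draw]
  RT 60: heading 345 -> 285
  -- iteration 6/6 --
  FD 9: (-9.329,17.693) -> (-7,9) [heading=285, draw]
  RT 60: heading 285 -> 225
]
Final: pos=(-7,9), heading=225, 6 segment(s) drawn

Start position: (-7, 9)
Final position: (-7, 9)
Distance = 0; < 1e-6 -> CLOSED

Answer: yes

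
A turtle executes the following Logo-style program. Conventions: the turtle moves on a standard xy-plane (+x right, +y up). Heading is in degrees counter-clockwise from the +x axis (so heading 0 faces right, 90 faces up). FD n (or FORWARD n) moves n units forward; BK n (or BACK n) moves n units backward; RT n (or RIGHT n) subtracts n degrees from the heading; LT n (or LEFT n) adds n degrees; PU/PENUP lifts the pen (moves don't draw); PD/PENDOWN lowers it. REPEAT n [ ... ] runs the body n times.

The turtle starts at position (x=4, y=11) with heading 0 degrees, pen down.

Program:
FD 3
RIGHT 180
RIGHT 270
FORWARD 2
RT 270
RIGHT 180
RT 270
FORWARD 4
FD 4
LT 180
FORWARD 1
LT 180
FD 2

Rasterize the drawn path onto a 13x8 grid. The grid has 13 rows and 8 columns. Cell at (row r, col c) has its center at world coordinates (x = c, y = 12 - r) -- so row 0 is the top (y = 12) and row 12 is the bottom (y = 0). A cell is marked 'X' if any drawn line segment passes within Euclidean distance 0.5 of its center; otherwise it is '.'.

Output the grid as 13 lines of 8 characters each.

Segment 0: (4,11) -> (7,11)
Segment 1: (7,11) -> (7,9)
Segment 2: (7,9) -> (7,5)
Segment 3: (7,5) -> (7,1)
Segment 4: (7,1) -> (7,2)
Segment 5: (7,2) -> (7,0)

Answer: ........
....XXXX
.......X
.......X
.......X
.......X
.......X
.......X
.......X
.......X
.......X
.......X
.......X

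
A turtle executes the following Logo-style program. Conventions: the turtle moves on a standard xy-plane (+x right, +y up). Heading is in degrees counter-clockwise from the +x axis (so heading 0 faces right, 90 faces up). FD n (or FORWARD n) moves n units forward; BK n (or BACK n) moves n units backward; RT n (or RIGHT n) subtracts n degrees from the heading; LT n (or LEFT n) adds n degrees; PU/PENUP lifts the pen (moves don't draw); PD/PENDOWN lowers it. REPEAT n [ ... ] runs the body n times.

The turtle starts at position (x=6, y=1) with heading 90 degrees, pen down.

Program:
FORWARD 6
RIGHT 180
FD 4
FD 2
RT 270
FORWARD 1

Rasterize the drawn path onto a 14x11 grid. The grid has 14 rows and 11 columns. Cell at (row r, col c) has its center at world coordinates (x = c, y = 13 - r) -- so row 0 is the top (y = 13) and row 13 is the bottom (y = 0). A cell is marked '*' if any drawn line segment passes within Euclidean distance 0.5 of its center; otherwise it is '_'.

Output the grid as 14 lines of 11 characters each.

Segment 0: (6,1) -> (6,7)
Segment 1: (6,7) -> (6,3)
Segment 2: (6,3) -> (6,1)
Segment 3: (6,1) -> (7,1)

Answer: ___________
___________
___________
___________
___________
___________
______*____
______*____
______*____
______*____
______*____
______*____
______**___
___________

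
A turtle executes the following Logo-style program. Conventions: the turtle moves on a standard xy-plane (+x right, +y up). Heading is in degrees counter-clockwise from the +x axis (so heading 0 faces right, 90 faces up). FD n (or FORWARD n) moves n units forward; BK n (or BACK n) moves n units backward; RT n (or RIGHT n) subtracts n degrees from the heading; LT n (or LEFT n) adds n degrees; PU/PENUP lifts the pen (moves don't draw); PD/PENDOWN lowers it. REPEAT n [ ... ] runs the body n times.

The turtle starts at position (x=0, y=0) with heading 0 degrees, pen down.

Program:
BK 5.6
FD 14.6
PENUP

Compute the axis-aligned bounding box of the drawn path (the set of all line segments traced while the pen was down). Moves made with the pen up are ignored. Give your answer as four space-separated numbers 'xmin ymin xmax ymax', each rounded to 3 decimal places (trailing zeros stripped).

Executing turtle program step by step:
Start: pos=(0,0), heading=0, pen down
BK 5.6: (0,0) -> (-5.6,0) [heading=0, draw]
FD 14.6: (-5.6,0) -> (9,0) [heading=0, draw]
PU: pen up
Final: pos=(9,0), heading=0, 2 segment(s) drawn

Segment endpoints: x in {-5.6, 0, 9}, y in {0}
xmin=-5.6, ymin=0, xmax=9, ymax=0

Answer: -5.6 0 9 0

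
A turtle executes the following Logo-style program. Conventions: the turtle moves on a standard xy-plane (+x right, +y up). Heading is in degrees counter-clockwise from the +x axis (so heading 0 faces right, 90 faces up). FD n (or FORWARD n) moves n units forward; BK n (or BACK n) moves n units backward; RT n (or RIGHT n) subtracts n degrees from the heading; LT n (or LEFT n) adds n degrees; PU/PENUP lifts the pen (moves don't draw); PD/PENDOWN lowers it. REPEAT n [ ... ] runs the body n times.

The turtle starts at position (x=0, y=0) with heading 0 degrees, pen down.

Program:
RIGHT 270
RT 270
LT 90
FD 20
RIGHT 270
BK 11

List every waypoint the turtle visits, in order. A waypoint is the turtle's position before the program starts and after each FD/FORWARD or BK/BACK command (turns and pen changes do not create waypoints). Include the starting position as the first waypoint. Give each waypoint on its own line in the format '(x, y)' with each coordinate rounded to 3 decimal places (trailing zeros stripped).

Executing turtle program step by step:
Start: pos=(0,0), heading=0, pen down
RT 270: heading 0 -> 90
RT 270: heading 90 -> 180
LT 90: heading 180 -> 270
FD 20: (0,0) -> (0,-20) [heading=270, draw]
RT 270: heading 270 -> 0
BK 11: (0,-20) -> (-11,-20) [heading=0, draw]
Final: pos=(-11,-20), heading=0, 2 segment(s) drawn
Waypoints (3 total):
(0, 0)
(0, -20)
(-11, -20)

Answer: (0, 0)
(0, -20)
(-11, -20)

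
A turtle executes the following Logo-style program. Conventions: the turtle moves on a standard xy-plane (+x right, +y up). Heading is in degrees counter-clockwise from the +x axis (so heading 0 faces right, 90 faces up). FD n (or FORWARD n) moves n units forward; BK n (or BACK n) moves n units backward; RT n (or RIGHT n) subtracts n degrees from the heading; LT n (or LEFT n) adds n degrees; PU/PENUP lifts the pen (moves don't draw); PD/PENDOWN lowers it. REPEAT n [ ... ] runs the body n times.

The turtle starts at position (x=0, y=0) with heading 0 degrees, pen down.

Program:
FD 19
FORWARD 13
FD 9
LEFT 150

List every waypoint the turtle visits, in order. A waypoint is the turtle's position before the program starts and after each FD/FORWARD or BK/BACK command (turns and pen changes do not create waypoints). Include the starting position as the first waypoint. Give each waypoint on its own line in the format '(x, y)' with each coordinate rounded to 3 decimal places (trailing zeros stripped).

Answer: (0, 0)
(19, 0)
(32, 0)
(41, 0)

Derivation:
Executing turtle program step by step:
Start: pos=(0,0), heading=0, pen down
FD 19: (0,0) -> (19,0) [heading=0, draw]
FD 13: (19,0) -> (32,0) [heading=0, draw]
FD 9: (32,0) -> (41,0) [heading=0, draw]
LT 150: heading 0 -> 150
Final: pos=(41,0), heading=150, 3 segment(s) drawn
Waypoints (4 total):
(0, 0)
(19, 0)
(32, 0)
(41, 0)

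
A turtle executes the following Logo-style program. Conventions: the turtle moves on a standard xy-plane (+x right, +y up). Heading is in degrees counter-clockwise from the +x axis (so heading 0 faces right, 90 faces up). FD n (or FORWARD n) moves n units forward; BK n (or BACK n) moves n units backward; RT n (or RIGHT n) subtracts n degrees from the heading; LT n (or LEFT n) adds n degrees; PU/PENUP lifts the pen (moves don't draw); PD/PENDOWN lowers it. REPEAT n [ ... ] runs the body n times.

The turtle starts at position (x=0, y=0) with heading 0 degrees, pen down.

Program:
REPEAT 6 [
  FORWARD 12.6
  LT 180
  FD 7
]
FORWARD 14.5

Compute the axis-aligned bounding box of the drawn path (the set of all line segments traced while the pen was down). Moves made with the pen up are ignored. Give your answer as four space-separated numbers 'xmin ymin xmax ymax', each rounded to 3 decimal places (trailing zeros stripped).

Executing turtle program step by step:
Start: pos=(0,0), heading=0, pen down
REPEAT 6 [
  -- iteration 1/6 --
  FD 12.6: (0,0) -> (12.6,0) [heading=0, draw]
  LT 180: heading 0 -> 180
  FD 7: (12.6,0) -> (5.6,0) [heading=180, draw]
  -- iteration 2/6 --
  FD 12.6: (5.6,0) -> (-7,0) [heading=180, draw]
  LT 180: heading 180 -> 0
  FD 7: (-7,0) -> (0,0) [heading=0, draw]
  -- iteration 3/6 --
  FD 12.6: (0,0) -> (12.6,0) [heading=0, draw]
  LT 180: heading 0 -> 180
  FD 7: (12.6,0) -> (5.6,0) [heading=180, draw]
  -- iteration 4/6 --
  FD 12.6: (5.6,0) -> (-7,0) [heading=180, draw]
  LT 180: heading 180 -> 0
  FD 7: (-7,0) -> (0,0) [heading=0, draw]
  -- iteration 5/6 --
  FD 12.6: (0,0) -> (12.6,0) [heading=0, draw]
  LT 180: heading 0 -> 180
  FD 7: (12.6,0) -> (5.6,0) [heading=180, draw]
  -- iteration 6/6 --
  FD 12.6: (5.6,0) -> (-7,0) [heading=180, draw]
  LT 180: heading 180 -> 0
  FD 7: (-7,0) -> (0,0) [heading=0, draw]
]
FD 14.5: (0,0) -> (14.5,0) [heading=0, draw]
Final: pos=(14.5,0), heading=0, 13 segment(s) drawn

Segment endpoints: x in {-7, 0, 5.6, 12.6, 14.5}, y in {0, 0, 0, 0, 0, 0, 0, 0, 0, 0, 0, 0, 0}
xmin=-7, ymin=0, xmax=14.5, ymax=0

Answer: -7 0 14.5 0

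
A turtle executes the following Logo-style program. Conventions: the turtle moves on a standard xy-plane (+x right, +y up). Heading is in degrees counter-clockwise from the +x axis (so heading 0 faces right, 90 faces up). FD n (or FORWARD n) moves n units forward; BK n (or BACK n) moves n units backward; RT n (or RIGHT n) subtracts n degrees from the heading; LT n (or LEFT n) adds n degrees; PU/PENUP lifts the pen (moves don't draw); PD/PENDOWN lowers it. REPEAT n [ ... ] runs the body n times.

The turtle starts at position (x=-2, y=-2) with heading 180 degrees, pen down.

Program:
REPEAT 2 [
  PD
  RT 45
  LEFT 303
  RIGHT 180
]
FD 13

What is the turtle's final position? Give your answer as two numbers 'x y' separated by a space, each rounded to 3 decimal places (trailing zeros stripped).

Answer: 9.876 -7.288

Derivation:
Executing turtle program step by step:
Start: pos=(-2,-2), heading=180, pen down
REPEAT 2 [
  -- iteration 1/2 --
  PD: pen down
  RT 45: heading 180 -> 135
  LT 303: heading 135 -> 78
  RT 180: heading 78 -> 258
  -- iteration 2/2 --
  PD: pen down
  RT 45: heading 258 -> 213
  LT 303: heading 213 -> 156
  RT 180: heading 156 -> 336
]
FD 13: (-2,-2) -> (9.876,-7.288) [heading=336, draw]
Final: pos=(9.876,-7.288), heading=336, 1 segment(s) drawn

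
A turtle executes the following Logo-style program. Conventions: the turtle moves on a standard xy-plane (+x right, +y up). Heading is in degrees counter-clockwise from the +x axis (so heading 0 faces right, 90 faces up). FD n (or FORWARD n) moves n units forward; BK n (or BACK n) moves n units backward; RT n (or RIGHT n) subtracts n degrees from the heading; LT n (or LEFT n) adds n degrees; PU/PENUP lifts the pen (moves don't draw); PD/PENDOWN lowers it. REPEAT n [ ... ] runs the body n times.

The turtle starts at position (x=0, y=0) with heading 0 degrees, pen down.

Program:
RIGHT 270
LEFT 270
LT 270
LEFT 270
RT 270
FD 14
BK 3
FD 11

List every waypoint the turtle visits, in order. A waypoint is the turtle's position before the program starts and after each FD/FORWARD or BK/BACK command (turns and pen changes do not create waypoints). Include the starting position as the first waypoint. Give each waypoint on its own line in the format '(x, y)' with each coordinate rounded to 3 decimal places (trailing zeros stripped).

Answer: (0, 0)
(0, -14)
(0, -11)
(0, -22)

Derivation:
Executing turtle program step by step:
Start: pos=(0,0), heading=0, pen down
RT 270: heading 0 -> 90
LT 270: heading 90 -> 0
LT 270: heading 0 -> 270
LT 270: heading 270 -> 180
RT 270: heading 180 -> 270
FD 14: (0,0) -> (0,-14) [heading=270, draw]
BK 3: (0,-14) -> (0,-11) [heading=270, draw]
FD 11: (0,-11) -> (0,-22) [heading=270, draw]
Final: pos=(0,-22), heading=270, 3 segment(s) drawn
Waypoints (4 total):
(0, 0)
(0, -14)
(0, -11)
(0, -22)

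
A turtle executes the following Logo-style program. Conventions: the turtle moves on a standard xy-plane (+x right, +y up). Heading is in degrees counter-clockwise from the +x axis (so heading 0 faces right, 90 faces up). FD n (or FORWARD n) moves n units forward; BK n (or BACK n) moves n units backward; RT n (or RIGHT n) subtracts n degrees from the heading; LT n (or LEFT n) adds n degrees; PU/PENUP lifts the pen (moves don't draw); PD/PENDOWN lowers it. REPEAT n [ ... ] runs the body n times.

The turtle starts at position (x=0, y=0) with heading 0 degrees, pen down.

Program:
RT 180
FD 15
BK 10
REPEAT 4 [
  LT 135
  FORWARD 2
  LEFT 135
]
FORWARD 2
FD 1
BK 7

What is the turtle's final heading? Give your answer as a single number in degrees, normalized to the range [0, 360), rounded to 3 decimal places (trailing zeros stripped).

Executing turtle program step by step:
Start: pos=(0,0), heading=0, pen down
RT 180: heading 0 -> 180
FD 15: (0,0) -> (-15,0) [heading=180, draw]
BK 10: (-15,0) -> (-5,0) [heading=180, draw]
REPEAT 4 [
  -- iteration 1/4 --
  LT 135: heading 180 -> 315
  FD 2: (-5,0) -> (-3.586,-1.414) [heading=315, draw]
  LT 135: heading 315 -> 90
  -- iteration 2/4 --
  LT 135: heading 90 -> 225
  FD 2: (-3.586,-1.414) -> (-5,-2.828) [heading=225, draw]
  LT 135: heading 225 -> 0
  -- iteration 3/4 --
  LT 135: heading 0 -> 135
  FD 2: (-5,-2.828) -> (-6.414,-1.414) [heading=135, draw]
  LT 135: heading 135 -> 270
  -- iteration 4/4 --
  LT 135: heading 270 -> 45
  FD 2: (-6.414,-1.414) -> (-5,0) [heading=45, draw]
  LT 135: heading 45 -> 180
]
FD 2: (-5,0) -> (-7,0) [heading=180, draw]
FD 1: (-7,0) -> (-8,0) [heading=180, draw]
BK 7: (-8,0) -> (-1,0) [heading=180, draw]
Final: pos=(-1,0), heading=180, 9 segment(s) drawn

Answer: 180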